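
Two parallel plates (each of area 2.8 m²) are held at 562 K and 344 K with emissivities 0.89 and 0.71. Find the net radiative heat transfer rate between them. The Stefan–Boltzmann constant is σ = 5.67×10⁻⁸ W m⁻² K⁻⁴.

For two large parallel gray plates, q = σ(T₁⁴ − T₂⁴) / (1/ε₁ + 1/ε₂ − 1).
1/ε₁ + 1/ε₂ − 1 = 1/0.89 + 1/0.71 − 1 = 1.532.
T₁⁴ − T₂⁴ = 9.98×10^10 − 1.40×10^10 = 8.58×10^10 K⁴.
q = 5.67×10⁻⁸ × 8.58×10^10 / 1.532 = 3170 W/m².
Q = q·A = 3170 × 2.8 = 8890 W.

Q ≈ 8890 W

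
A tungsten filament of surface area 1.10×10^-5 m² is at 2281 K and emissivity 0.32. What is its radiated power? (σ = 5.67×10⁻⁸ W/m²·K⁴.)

P = εσAT⁴ = 0.32 × 5.67×10⁻⁸ × 1.10×10^-5 × (2281)⁴ = 0.32 × 5.67×10⁻⁸ × 1.10×10^-5 × 2.71×10^13.
P = 5.40 W.

P ≈ 5.40 W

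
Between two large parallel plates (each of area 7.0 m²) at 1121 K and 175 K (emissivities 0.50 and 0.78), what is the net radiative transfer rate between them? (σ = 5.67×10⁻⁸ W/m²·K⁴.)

Q ≈ 2.74×10^5 W

For two large parallel gray plates, q = σ(T₁⁴ − T₂⁴) / (1/ε₁ + 1/ε₂ − 1).
1/ε₁ + 1/ε₂ − 1 = 1/0.50 + 1/0.78 − 1 = 2.282.
T₁⁴ − T₂⁴ = 1.58×10^12 − 9.38×10^8 = 1.58×10^12 K⁴.
q = 5.67×10⁻⁸ × 1.58×10^12 / 2.282 = 39200 W/m².
Q = q·A = 39200 × 7.0 = 2.74×10^5 W.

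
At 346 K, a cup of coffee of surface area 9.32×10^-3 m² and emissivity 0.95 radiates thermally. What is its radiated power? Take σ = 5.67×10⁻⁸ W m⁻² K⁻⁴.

P = εσAT⁴ = 0.95 × 5.67×10⁻⁸ × 9.32×10^-3 × (346)⁴ = 0.95 × 5.67×10⁻⁸ × 9.32×10^-3 × 1.43×10^10.
P = 7.19 W.

P ≈ 7.19 W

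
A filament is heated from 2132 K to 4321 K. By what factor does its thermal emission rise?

ratio ≈ 16.9

P ∝ T⁴, so the ratio is (4321/2132)⁴ = (2.027)⁴ = 16.9.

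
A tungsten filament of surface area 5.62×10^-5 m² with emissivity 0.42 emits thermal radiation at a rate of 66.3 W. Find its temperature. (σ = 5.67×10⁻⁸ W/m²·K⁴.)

From P = εσAT⁴, T = (P / εσA)^(1/4) = (66.3 / (0.42 × 5.67×10⁻⁸ × 5.62×10^-5))^(1/4).
T = (4.95×10^13)^(1/4) = 2650 K.

T ≈ 2650 K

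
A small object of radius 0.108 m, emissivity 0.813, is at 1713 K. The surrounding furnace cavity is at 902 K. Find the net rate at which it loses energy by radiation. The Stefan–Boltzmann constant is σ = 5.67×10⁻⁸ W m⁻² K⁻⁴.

A = 4πr² = 4π × (0.108)² = 0.147 m².
Q = εσA(T⁴ − T_s⁴). T⁴ − T_s⁴ = (1713)⁴ − (902)⁴ = 8.61×10^12 − 6.62×10^11 = 7.95×10^12 K⁴.
Q = 0.813 × 5.67×10⁻⁸ × 0.147 × 7.95×10^12 = 53700 W.

Q ≈ 53700 W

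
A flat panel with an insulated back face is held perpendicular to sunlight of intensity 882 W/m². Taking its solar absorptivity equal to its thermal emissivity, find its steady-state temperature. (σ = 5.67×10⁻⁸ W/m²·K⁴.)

Absorbed flux αS = emitted flux εσT⁴ (one radiating face); with α = ε, T = (S/σ)^(1/4).
T = (882 / 5.67×10⁻⁸)^(1/4) = (1.56×10^10)^(1/4).
T = 353 K.

T ≈ 353 K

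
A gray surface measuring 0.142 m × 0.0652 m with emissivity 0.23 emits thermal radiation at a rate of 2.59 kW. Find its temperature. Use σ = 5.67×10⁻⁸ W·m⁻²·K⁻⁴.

T ≈ 2150 K

A = 0.142 × 0.0652 = 9.26×10^-3 m².
From P = εσAT⁴, T = (P / εσA)^(1/4) = (2590 / (0.23 × 5.67×10⁻⁸ × 9.26×10^-3))^(1/4).
T = (2.15×10^13)^(1/4) = 2150 K.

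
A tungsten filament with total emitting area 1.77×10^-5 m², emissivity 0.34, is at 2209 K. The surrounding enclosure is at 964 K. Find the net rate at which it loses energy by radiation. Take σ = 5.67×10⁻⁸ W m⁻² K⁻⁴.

Q = εσA(T⁴ − T_s⁴). T⁴ − T_s⁴ = (2209)⁴ − (964)⁴ = 2.38×10^13 − 8.64×10^11 = 2.29×10^13 K⁴.
Q = 0.34 × 5.67×10⁻⁸ × 1.77×10^-5 × 2.29×10^13 = 7.83 W.

Q ≈ 7.83 W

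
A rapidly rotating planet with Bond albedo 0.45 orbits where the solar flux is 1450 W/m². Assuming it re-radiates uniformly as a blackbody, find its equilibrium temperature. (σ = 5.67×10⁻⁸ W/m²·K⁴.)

Power absorbed = (1−a)S·πR²; power emitted = 4πR²σT⁴. Equating and cancelling πR²:
T = ((1−a)S / 4σ)^(1/4) = (798 / (4 × 5.67×10⁻⁸))^(1/4) = (3.52×10^9)^(1/4).
T = 244 K.

T ≈ 244 K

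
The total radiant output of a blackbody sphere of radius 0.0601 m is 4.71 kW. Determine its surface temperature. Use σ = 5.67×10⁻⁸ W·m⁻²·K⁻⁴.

A = 4πr² = 4π × (0.0601)² = 0.0454 m².
From P = σAT⁴, T = (P / σA)^(1/4) = (4710 / (5.67×10⁻⁸ × 0.0454))^(1/4).
T = (1.83×10^12)^(1/4) = 1160 K.

T ≈ 1160 K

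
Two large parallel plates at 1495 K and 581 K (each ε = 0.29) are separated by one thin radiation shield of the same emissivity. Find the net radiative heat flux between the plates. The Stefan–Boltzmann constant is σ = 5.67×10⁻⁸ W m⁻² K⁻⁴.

q ≈ 23500 W/m²

Each of the 2 gaps contributes resistance (2/ε − 1) = 2/0.29 − 1 = 5.897; total = 11.79.
q = σ(T₁⁴ − T₂⁴) / 11.79 = 5.67×10⁻⁸ × 4.88×10^12 / 11.79 = 23500 W/m².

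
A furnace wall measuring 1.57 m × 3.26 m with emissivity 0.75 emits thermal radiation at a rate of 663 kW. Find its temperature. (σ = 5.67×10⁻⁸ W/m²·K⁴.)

A = 1.57 × 3.26 = 5.12 m².
From P = εσAT⁴, T = (P / εσA)^(1/4) = (6.63×10^5 / (0.75 × 5.67×10⁻⁸ × 5.12))^(1/4).
T = (3.05×10^12)^(1/4) = 1320 K.

T ≈ 1320 K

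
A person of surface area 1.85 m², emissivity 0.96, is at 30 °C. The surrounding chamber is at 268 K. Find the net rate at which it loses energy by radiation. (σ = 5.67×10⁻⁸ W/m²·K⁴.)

Convert: 30 °C = 303 K.
Q = εσA(T⁴ − T_s⁴). T⁴ − T_s⁴ = (303)⁴ − (268)⁴ = 8.43×10^9 − 5.16×10^9 = 3.27×10^9 K⁴.
Q = 0.96 × 5.67×10⁻⁸ × 1.85 × 3.27×10^9 = 329 W.

Q ≈ 329 W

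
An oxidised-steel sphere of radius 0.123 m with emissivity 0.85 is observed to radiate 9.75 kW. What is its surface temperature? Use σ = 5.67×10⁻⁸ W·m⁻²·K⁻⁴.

T ≈ 1020 K

A = 4πr² = 4π × (0.123)² = 0.190 m².
From P = εσAT⁴, T = (P / εσA)^(1/4) = (9750 / (0.85 × 5.67×10⁻⁸ × 0.190))^(1/4).
T = (1.06×10^12)^(1/4) = 1020 K.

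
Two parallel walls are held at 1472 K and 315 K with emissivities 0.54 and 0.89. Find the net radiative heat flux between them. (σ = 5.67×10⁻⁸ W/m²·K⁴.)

For two large parallel gray plates, q = σ(T₁⁴ − T₂⁴) / (1/ε₁ + 1/ε₂ − 1).
1/ε₁ + 1/ε₂ − 1 = 1/0.54 + 1/0.89 − 1 = 1.975.
T₁⁴ − T₂⁴ = 4.69×10^12 − 9.85×10^9 = 4.69×10^12 K⁴.
q = 5.67×10⁻⁸ × 4.69×10^12 / 1.975 = 1.34×10^5 W/m².

q ≈ 1.34×10^5 W/m²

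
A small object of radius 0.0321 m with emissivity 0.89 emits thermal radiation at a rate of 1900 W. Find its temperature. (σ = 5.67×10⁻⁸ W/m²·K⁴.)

A = 4πr² = 4π × (0.0321)² = 0.0129 m².
From P = εσAT⁴, T = (P / εσA)^(1/4) = (1900 / (0.89 × 5.67×10⁻⁸ × 0.0129))^(1/4).
T = (2.91×10^12)^(1/4) = 1310 K.

T ≈ 1310 K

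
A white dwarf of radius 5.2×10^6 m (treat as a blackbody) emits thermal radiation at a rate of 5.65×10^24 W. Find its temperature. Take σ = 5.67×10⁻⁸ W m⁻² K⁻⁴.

A = 4πr² = 4π × (5.2×10^6)² = 3.40×10^14 m².
From P = σAT⁴, T = (P / σA)^(1/4) = (5.65×10^24 / (5.67×10⁻⁸ × 3.40×10^14))^(1/4).
T = (2.93×10^17)^(1/4) = 23300 K.

T ≈ 23300 K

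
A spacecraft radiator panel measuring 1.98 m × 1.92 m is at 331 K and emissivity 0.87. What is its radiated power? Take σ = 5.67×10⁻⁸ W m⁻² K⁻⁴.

P ≈ 2250 W

A = 1.98 × 1.92 = 3.80 m².
Stefan–Boltzmann: P = εσAT⁴ = 0.87 × 5.67×10⁻⁸ × 3.80 × (331)⁴ = 0.87 × 5.67×10⁻⁸ × 3.80 × 1.20×10^10.
P = 2250 W.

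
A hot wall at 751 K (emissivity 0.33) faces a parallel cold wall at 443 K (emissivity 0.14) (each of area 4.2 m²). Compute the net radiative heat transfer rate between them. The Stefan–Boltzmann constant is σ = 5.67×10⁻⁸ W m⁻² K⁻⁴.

Q ≈ 7260 W

For two large parallel gray plates, q = σ(T₁⁴ − T₂⁴) / (1/ε₁ + 1/ε₂ − 1).
1/ε₁ + 1/ε₂ − 1 = 1/0.33 + 1/0.14 − 1 = 9.173.
T₁⁴ − T₂⁴ = 3.18×10^11 − 3.85×10^10 = 2.80×10^11 K⁴.
q = 5.67×10⁻⁸ × 2.80×10^11 / 9.173 = 1730 W/m².
Q = q·A = 1730 × 4.2 = 7260 W.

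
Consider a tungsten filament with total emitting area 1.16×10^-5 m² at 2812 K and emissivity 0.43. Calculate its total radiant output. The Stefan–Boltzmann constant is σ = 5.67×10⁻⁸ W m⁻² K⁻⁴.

P ≈ 17.7 W

P = εσAT⁴ = 0.43 × 5.67×10⁻⁸ × 1.16×10^-5 × (2812)⁴ = 0.43 × 5.67×10⁻⁸ × 1.16×10^-5 × 6.25×10^13.
P = 17.7 W.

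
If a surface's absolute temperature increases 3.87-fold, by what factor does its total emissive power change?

factor ≈ 224

P ∝ T⁴, so the power scales as (3.87)⁴ = 224.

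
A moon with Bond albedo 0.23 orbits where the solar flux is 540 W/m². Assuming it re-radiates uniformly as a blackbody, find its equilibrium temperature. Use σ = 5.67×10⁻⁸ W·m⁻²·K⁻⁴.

Power absorbed = (1−a)S·πR²; power emitted = 4πR²σT⁴. Equating and cancelling πR²:
T = ((1−a)S / 4σ)^(1/4) = (416 / (4 × 5.67×10⁻⁸))^(1/4) = (1.83×10^9)^(1/4).
T = 207 K.

T ≈ 207 K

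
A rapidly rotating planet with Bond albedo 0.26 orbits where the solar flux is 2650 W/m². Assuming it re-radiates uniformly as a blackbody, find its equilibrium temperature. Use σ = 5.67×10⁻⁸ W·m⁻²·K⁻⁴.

Power absorbed = (1−a)S·πR²; power emitted = 4πR²σT⁴. Equating and cancelling πR²:
T = ((1−a)S / 4σ)^(1/4) = (1960 / (4 × 5.67×10⁻⁸))^(1/4) = (8.65×10^9)^(1/4).
T = 305 K.

T ≈ 305 K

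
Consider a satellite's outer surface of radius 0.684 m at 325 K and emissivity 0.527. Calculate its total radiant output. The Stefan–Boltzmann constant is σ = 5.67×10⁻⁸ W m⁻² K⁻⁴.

P ≈ 1960 W

A = 4πr² = 4π × (0.684)² = 5.88 m².
P = εσAT⁴ = 0.527 × 5.67×10⁻⁸ × 5.88 × (325)⁴ = 0.527 × 5.67×10⁻⁸ × 5.88 × 1.12×10^10.
P = 1960 W.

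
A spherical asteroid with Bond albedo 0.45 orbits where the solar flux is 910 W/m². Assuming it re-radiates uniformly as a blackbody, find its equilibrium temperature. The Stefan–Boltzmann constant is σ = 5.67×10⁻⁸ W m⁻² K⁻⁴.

T ≈ 217 K

Power absorbed = (1−a)S·πR²; power emitted = 4πR²σT⁴. Equating and cancelling πR²:
T = ((1−a)S / 4σ)^(1/4) = (501 / (4 × 5.67×10⁻⁸))^(1/4) = (2.21×10^9)^(1/4).
T = 217 K.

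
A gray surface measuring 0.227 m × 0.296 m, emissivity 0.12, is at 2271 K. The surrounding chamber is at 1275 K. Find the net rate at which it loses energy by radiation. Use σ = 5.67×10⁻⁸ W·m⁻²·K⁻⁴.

Q ≈ 11000 W

A = 0.227 × 0.296 = 0.0672 m².
Q = εσA(T⁴ − T_s⁴). T⁴ − T_s⁴ = (2271)⁴ − (1275)⁴ = 2.66×10^13 − 2.64×10^12 = 2.40×10^13 K⁴.
Q = 0.12 × 5.67×10⁻⁸ × 0.0672 × 2.40×10^13 = 11000 W.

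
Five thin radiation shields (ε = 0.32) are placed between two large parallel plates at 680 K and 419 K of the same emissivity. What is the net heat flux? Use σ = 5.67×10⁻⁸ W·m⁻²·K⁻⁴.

Each of the 6 gaps contributes resistance (2/ε − 1) = 2/0.32 − 1 = 5.250; total = 31.50.
q = σ(T₁⁴ − T₂⁴) / 31.50 = 5.67×10⁻⁸ × 1.83×10^11 / 31.50 = 329 W/m².

q ≈ 329 W/m²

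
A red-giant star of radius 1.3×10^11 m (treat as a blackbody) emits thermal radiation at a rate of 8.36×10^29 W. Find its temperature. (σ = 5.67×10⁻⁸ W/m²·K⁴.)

T ≈ 2890 K

A = 4πr² = 4π × (1.3×10^11)² = 2.12×10^23 m².
From P = σAT⁴, T = (P / σA)^(1/4) = (8.36×10^29 / (5.67×10⁻⁸ × 2.12×10^23))^(1/4).
T = (6.94×10^13)^(1/4) = 2890 K.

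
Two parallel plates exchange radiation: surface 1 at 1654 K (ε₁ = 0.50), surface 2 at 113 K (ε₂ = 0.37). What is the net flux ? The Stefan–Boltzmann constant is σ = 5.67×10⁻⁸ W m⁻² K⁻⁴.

For two large parallel gray plates, q = σ(T₁⁴ − T₂⁴) / (1/ε₁ + 1/ε₂ − 1).
1/ε₁ + 1/ε₂ − 1 = 1/0.50 + 1/0.37 − 1 = 3.703.
T₁⁴ − T₂⁴ = 7.48×10^12 − 1.63×10^8 = 7.48×10^12 K⁴.
q = 5.67×10⁻⁸ × 7.48×10^12 / 3.703 = 1.15×10^5 W/m².

q ≈ 1.15×10^5 W/m²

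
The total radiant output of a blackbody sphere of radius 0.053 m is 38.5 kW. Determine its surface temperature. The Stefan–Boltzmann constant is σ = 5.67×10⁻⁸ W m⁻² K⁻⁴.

A = 4πr² = 4π × (0.053)² = 0.0353 m².
From P = σAT⁴, T = (P / σA)^(1/4) = (38500 / (5.67×10⁻⁸ × 0.0353))^(1/4).
T = (1.92×10^13)^(1/4) = 2090 K.

T ≈ 2090 K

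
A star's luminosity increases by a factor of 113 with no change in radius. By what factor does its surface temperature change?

P ∝ T⁴ ⇒ T ∝ P^(1/4), so T scales by (113)^(1/4) = 3.26.

factor ≈ 3.26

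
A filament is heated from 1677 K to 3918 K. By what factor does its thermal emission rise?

ratio ≈ 29.8

P ∝ T⁴, so the ratio is (3918/1677)⁴ = (2.336)⁴ = 29.8.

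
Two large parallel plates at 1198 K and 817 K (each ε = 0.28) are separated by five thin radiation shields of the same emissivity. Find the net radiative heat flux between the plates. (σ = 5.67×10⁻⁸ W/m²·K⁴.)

q ≈ 2480 W/m²

Each of the 6 gaps contributes resistance (2/ε − 1) = 2/0.28 − 1 = 6.143; total = 36.86.
q = σ(T₁⁴ − T₂⁴) / 36.86 = 5.67×10⁻⁸ × 1.61×10^12 / 36.86 = 2480 W/m².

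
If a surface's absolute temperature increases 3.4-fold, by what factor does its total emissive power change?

factor ≈ 134

P ∝ T⁴, so the power scales as (3.4)⁴ = 134.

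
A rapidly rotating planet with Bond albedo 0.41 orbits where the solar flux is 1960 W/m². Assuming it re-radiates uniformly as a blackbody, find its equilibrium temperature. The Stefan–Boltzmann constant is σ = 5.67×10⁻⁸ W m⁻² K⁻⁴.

Power absorbed = (1−a)S·πR²; power emitted = 4πR²σT⁴. Equating and cancelling πR²:
T = ((1−a)S / 4σ)^(1/4) = (1160 / (4 × 5.67×10⁻⁸))^(1/4) = (5.10×10^9)^(1/4).
T = 267 K.

T ≈ 267 K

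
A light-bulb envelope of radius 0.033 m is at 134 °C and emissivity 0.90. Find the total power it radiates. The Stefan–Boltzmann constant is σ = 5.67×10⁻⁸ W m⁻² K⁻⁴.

A = 4πr² = 4π × (0.033)² = 0.0137 m².
134 °C = 407 K.
Stefan–Boltzmann: P = εσAT⁴ = 0.90 × 5.67×10⁻⁸ × 0.0137 × (407)⁴ = 0.90 × 5.67×10⁻⁸ × 0.0137 × 2.74×10^10.
P = 19.2 W.

P ≈ 19.2 W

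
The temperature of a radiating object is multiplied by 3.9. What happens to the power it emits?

factor ≈ 231

P ∝ T⁴, so the power scales as (3.9)⁴ = 231.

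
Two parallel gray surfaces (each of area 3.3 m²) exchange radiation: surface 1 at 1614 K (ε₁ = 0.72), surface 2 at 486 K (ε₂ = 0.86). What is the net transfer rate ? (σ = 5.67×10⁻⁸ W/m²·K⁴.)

For two large parallel gray plates, q = σ(T₁⁴ − T₂⁴) / (1/ε₁ + 1/ε₂ − 1).
1/ε₁ + 1/ε₂ − 1 = 1/0.72 + 1/0.86 − 1 = 1.552.
T₁⁴ − T₂⁴ = 6.79×10^12 − 5.58×10^10 = 6.73×10^12 K⁴.
q = 5.67×10⁻⁸ × 6.73×10^12 / 1.552 = 2.46×10^5 W/m².
Q = q·A = 2.46×10^5 × 3.3 = 8.12×10^5 W.

Q ≈ 8.12×10^5 W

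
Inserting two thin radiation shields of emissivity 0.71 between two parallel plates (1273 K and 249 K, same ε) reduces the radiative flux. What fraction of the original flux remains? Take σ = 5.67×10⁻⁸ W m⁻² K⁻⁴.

With N identical shields there are N+1 = 3 gaps in series, each with the same radiative resistance, so the flux falls to 1/(N+1) of its unshielded value.

ratio ≈ 0.333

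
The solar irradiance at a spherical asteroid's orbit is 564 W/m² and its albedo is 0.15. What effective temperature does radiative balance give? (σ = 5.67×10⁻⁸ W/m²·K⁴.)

T ≈ 214 K

Power absorbed = (1−a)S·πR²; power emitted = 4πR²σT⁴. Equating and cancelling πR²:
T = ((1−a)S / 4σ)^(1/4) = (479 / (4 × 5.67×10⁻⁸))^(1/4) = (2.11×10^9)^(1/4).
T = 214 K.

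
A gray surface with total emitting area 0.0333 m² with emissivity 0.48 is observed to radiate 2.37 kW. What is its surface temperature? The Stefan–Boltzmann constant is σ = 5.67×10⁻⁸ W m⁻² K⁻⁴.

From P = εσAT⁴, T = (P / εσA)^(1/4) = (2370 / (0.48 × 5.67×10⁻⁸ × 0.0333))^(1/4).
T = (2.62×10^12)^(1/4) = 1270 K.

T ≈ 1270 K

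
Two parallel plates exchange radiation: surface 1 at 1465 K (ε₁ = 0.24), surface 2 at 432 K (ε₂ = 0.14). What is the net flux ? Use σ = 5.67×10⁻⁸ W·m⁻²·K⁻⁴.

q ≈ 25100 W/m²

For two large parallel gray plates, q = σ(T₁⁴ − T₂⁴) / (1/ε₁ + 1/ε₂ − 1).
1/ε₁ + 1/ε₂ − 1 = 1/0.24 + 1/0.14 − 1 = 10.31.
T₁⁴ − T₂⁴ = 4.61×10^12 − 3.48×10^10 = 4.57×10^12 K⁴.
q = 5.67×10⁻⁸ × 4.57×10^12 / 10.31 = 25100 W/m².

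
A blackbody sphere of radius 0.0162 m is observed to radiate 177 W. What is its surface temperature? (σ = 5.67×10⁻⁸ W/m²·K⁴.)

A = 4πr² = 4π × (0.0162)² = 3.30×10^-3 m².
From P = σAT⁴, T = (P / σA)^(1/4) = (177 / (5.67×10⁻⁸ × 3.30×10^-3))^(1/4).
T = (9.47×10^11)^(1/4) = 986 K.

T ≈ 986 K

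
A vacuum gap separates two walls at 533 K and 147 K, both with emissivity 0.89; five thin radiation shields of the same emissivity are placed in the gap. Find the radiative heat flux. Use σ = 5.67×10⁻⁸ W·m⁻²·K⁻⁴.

Each of the 6 gaps contributes resistance (2/ε − 1) = 2/0.89 − 1 = 1.247; total = 7.483.
q = σ(T₁⁴ − T₂⁴) / 7.483 = 5.67×10⁻⁸ × 8.02×10^10 / 7.483 = 608 W/m².

q ≈ 608 W/m²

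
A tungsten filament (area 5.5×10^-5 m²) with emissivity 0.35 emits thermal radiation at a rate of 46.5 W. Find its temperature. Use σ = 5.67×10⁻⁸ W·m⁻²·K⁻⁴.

T ≈ 2550 K

From P = εσAT⁴, T = (P / εσA)^(1/4) = (46.5 / (0.35 × 5.67×10⁻⁸ × 5.50×10^-5))^(1/4).
T = (4.26×10^13)^(1/4) = 2550 K.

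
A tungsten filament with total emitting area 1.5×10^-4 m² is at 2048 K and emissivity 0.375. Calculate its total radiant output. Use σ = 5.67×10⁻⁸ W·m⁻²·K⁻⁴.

P ≈ 56.1 W

P = εσAT⁴ = 0.375 × 5.67×10⁻⁸ × 1.50×10^-4 × (2048)⁴ = 0.375 × 5.67×10⁻⁸ × 1.50×10^-4 × 1.76×10^13.
P = 56.1 W.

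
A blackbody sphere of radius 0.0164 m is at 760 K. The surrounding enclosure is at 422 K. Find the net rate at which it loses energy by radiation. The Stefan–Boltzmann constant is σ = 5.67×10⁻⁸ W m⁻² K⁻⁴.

A = 4πr² = 4π × (0.0164)² = 3.38×10^-3 m².
Q = σA(T⁴ − T_s⁴). T⁴ − T_s⁴ = (760)⁴ − (422)⁴ = 3.34×10^11 − 3.17×10^10 = 3.02×10^11 K⁴.
Q = 5.67×10⁻⁸ × 3.38×10^-3 × 3.02×10^11 = 57.9 W.

Q ≈ 57.9 W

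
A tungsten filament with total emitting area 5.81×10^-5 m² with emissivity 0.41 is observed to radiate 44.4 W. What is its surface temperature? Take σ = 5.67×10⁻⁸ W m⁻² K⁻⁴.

From P = εσAT⁴, T = (P / εσA)^(1/4) = (44.4 / (0.41 × 5.67×10⁻⁸ × 5.81×10^-5))^(1/4).
T = (3.29×10^13)^(1/4) = 2390 K.

T ≈ 2390 K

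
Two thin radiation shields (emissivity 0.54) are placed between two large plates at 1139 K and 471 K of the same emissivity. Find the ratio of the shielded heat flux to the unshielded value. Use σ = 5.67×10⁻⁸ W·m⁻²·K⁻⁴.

With N identical shields there are N+1 = 3 gaps in series, each with the same radiative resistance, so the flux falls to 1/(N+1) of its unshielded value.

ratio ≈ 0.333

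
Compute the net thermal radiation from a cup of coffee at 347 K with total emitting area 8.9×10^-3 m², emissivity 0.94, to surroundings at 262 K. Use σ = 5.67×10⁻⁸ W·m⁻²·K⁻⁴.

Q ≈ 4.64 W

Q = εσA(T⁴ − T_s⁴). T⁴ − T_s⁴ = (347)⁴ − (262)⁴ = 1.45×10^10 − 4.71×10^9 = 9.79×10^9 K⁴.
Q = 0.94 × 5.67×10⁻⁸ × 8.90×10^-3 × 9.79×10^9 = 4.64 W.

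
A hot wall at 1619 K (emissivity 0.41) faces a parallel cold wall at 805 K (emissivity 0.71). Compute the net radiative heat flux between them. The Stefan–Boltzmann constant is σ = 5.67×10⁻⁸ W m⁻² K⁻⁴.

q ≈ 1.28×10^5 W/m²

For two large parallel gray plates, q = σ(T₁⁴ − T₂⁴) / (1/ε₁ + 1/ε₂ − 1).
1/ε₁ + 1/ε₂ − 1 = 1/0.41 + 1/0.71 − 1 = 2.847.
T₁⁴ − T₂⁴ = 6.87×10^12 − 4.20×10^11 = 6.45×10^12 K⁴.
q = 5.67×10⁻⁸ × 6.45×10^12 / 2.847 = 1.28×10^5 W/m².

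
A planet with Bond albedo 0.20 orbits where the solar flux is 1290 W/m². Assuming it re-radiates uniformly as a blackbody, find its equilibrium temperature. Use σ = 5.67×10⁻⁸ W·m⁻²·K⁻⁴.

T ≈ 260 K

Power absorbed = (1−a)S·πR²; power emitted = 4πR²σT⁴. Equating and cancelling πR²:
T = ((1−a)S / 4σ)^(1/4) = (1030 / (4 × 5.67×10⁻⁸))^(1/4) = (4.55×10^9)^(1/4).
T = 260 K.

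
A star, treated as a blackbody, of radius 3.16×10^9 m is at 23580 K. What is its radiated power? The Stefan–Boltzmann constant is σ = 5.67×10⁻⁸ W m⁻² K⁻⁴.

A = 4πr² = 4π × (3.16×10^9)² = 1.25×10^20 m².
P = σAT⁴ = 5.67×10⁻⁸ × 1.25×10^20 × (23580)⁴ = 5.67×10⁻⁸ × 1.25×10^20 × 3.09×10^17.
P = 2.20×10^30 W.

P ≈ 2.20×10^30 W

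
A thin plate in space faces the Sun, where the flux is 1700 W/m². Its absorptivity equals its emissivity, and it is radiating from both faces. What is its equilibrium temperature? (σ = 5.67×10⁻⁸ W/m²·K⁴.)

T ≈ 350 K

Absorbed flux αS = emitted flux 2εσT⁴ per unit area; with α = ε this gives T = (S/2σ)^(1/4).
T = (1700 / (2 × 5.67×10⁻⁸))^(1/4) = (1.50×10^10)^(1/4).
T = 350 K.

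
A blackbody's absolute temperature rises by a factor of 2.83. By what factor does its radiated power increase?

factor ≈ 64.1

P ∝ T⁴, so the power scales as (2.83)⁴ = 64.1.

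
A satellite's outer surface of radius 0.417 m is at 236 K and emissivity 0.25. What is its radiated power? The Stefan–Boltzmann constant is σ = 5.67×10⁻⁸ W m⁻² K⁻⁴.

P ≈ 96.1 W

A = 4πr² = 4π × (0.417)² = 2.19 m².
Stefan–Boltzmann: P = εσAT⁴ = 0.25 × 5.67×10⁻⁸ × 2.19 × (236)⁴ = 0.25 × 5.67×10⁻⁸ × 2.19 × 3.10×10^9.
P = 96.1 W.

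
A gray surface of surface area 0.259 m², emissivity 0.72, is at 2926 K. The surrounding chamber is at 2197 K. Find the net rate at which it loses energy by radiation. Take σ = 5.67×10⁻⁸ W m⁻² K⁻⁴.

Q ≈ 5.29×10^5 W

Q = εσA(T⁴ − T_s⁴). T⁴ − T_s⁴ = (2926)⁴ − (2197)⁴ = 7.33×10^13 − 2.33×10^13 = 5.00×10^13 K⁴.
Q = 0.72 × 5.67×10⁻⁸ × 0.259 × 5.00×10^13 = 5.29×10^5 W.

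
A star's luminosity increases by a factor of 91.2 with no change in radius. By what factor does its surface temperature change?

P ∝ T⁴ ⇒ T ∝ P^(1/4), so T scales by (91.2)^(1/4) = 3.09.

factor ≈ 3.09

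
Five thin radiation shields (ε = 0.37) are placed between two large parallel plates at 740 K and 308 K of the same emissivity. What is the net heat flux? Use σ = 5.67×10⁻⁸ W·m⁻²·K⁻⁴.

q ≈ 624 W/m²

Each of the 6 gaps contributes resistance (2/ε − 1) = 2/0.37 − 1 = 4.405; total = 26.43.
q = σ(T₁⁴ − T₂⁴) / 26.43 = 5.67×10⁻⁸ × 2.91×10^11 / 26.43 = 624 W/m².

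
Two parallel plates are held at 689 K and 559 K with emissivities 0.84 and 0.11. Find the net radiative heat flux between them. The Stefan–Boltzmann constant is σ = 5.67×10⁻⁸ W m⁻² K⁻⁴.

q ≈ 780 W/m²

For two large parallel gray plates, q = σ(T₁⁴ − T₂⁴) / (1/ε₁ + 1/ε₂ − 1).
1/ε₁ + 1/ε₂ − 1 = 1/0.84 + 1/0.11 − 1 = 9.281.
T₁⁴ − T₂⁴ = 2.25×10^11 − 9.76×10^10 = 1.28×10^11 K⁴.
q = 5.67×10⁻⁸ × 1.28×10^11 / 9.281 = 780 W/m².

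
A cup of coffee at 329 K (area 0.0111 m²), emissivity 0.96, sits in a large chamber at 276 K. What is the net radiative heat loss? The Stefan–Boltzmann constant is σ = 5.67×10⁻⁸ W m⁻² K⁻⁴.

Q ≈ 3.57 W

Q = εσA(T⁴ − T_s⁴). T⁴ − T_s⁴ = (329)⁴ − (276)⁴ = 1.17×10^10 − 5.80×10^9 = 5.91×10^9 K⁴.
Q = 0.96 × 5.67×10⁻⁸ × 0.0111 × 5.91×10^9 = 3.57 W.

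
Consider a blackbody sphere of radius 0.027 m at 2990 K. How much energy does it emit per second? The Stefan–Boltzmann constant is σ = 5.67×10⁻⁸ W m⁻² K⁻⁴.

A = 4πr² = 4π × (0.027)² = 9.16×10^-3 m².
P = σAT⁴ = 5.67×10⁻⁸ × 9.16×10^-3 × (2990)⁴ = 5.67×10⁻⁸ × 9.16×10^-3 × 7.99×10^13.
P = 41500 W.

P ≈ 41500 W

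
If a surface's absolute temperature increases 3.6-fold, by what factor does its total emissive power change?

factor ≈ 168

P ∝ T⁴, so the power scales as (3.6)⁴ = 168.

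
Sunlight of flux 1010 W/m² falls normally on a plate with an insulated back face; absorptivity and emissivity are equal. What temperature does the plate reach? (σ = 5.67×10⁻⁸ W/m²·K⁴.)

Absorbed flux αS = emitted flux εσT⁴ (one radiating face); with α = ε, T = (S/σ)^(1/4).
T = (1010 / 5.67×10⁻⁸)^(1/4) = (1.78×10^10)^(1/4).
T = 365 K.

T ≈ 365 K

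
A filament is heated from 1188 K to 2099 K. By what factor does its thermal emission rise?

ratio ≈ 9.75

P ∝ T⁴, so the ratio is (2099/1188)⁴ = (1.767)⁴ = 9.75.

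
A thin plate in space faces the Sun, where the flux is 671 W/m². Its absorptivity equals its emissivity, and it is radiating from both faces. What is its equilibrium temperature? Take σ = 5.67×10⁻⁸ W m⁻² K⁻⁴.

Absorbed flux αS = emitted flux 2εσT⁴ per unit area; with α = ε this gives T = (S/2σ)^(1/4).
T = (671 / (2 × 5.67×10⁻⁸))^(1/4) = (5.92×10^9)^(1/4).
T = 277 K.

T ≈ 277 K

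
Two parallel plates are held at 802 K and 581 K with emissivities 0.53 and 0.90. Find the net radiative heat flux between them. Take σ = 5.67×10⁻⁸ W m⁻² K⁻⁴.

q ≈ 8510 W/m²

For two large parallel gray plates, q = σ(T₁⁴ − T₂⁴) / (1/ε₁ + 1/ε₂ − 1).
1/ε₁ + 1/ε₂ − 1 = 1/0.53 + 1/0.90 − 1 = 1.998.
T₁⁴ − T₂⁴ = 4.14×10^11 − 1.14×10^11 = 3.00×10^11 K⁴.
q = 5.67×10⁻⁸ × 3.00×10^11 / 1.998 = 8510 W/m².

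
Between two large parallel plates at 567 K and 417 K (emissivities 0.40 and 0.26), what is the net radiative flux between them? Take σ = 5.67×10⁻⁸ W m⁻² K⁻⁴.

For two large parallel gray plates, q = σ(T₁⁴ − T₂⁴) / (1/ε₁ + 1/ε₂ − 1).
1/ε₁ + 1/ε₂ − 1 = 1/0.40 + 1/0.26 − 1 = 5.346.
T₁⁴ − T₂⁴ = 1.03×10^11 − 3.02×10^10 = 7.31×10^10 K⁴.
q = 5.67×10⁻⁸ × 7.31×10^10 / 5.346 = 775 W/m².

q ≈ 775 W/m²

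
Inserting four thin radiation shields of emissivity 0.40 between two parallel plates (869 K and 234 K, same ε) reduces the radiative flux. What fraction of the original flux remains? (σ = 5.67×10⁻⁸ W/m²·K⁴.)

With N identical shields there are N+1 = 5 gaps in series, each with the same radiative resistance, so the flux falls to 1/(N+1) of its unshielded value.

ratio ≈ 0.200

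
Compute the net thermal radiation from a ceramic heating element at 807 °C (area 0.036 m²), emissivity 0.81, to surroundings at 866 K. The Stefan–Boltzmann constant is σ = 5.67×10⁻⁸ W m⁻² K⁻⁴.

Q ≈ 1320 W

Convert: 807 °C = 1080 K.
Q = εσA(T⁴ − T_s⁴). T⁴ − T_s⁴ = (1080)⁴ − (866)⁴ = 1.36×10^12 − 5.62×10^11 = 7.98×10^11 K⁴.
Q = 0.81 × 5.67×10⁻⁸ × 0.0360 × 7.98×10^11 = 1320 W.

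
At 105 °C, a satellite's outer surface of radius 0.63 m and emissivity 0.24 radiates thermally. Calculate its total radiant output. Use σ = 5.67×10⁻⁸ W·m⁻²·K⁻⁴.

P ≈ 1390 W

A = 4πr² = 4π × (0.63)² = 4.99 m².
105 °C = 378 K.
P = εσAT⁴ = 0.24 × 5.67×10⁻⁸ × 4.99 × (378)⁴ = 0.24 × 5.67×10⁻⁸ × 4.99 × 2.04×10^10.
P = 1390 W.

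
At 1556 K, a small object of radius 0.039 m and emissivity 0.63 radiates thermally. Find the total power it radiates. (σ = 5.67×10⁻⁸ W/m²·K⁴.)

A = 4πr² = 4π × (0.039)² = 0.0191 m².
P = εσAT⁴ = 0.63 × 5.67×10⁻⁸ × 0.0191 × (1556)⁴ = 0.63 × 5.67×10⁻⁸ × 0.0191 × 5.86×10^12.
P = 4000 W.

P ≈ 4000 W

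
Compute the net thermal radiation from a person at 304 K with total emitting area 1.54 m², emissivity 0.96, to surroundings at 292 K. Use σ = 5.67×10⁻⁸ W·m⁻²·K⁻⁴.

Q = εσA(T⁴ − T_s⁴). T⁴ − T_s⁴ = (304)⁴ − (292)⁴ = 8.54×10^9 − 7.27×10^9 = 1.27×10^9 K⁴.
Q = 0.96 × 5.67×10⁻⁸ × 1.54 × 1.27×10^9 = 107 W.

Q ≈ 107 W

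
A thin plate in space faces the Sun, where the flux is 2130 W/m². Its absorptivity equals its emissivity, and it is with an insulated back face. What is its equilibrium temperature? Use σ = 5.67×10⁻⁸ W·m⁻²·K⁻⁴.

T ≈ 440 K

Absorbed flux αS = emitted flux εσT⁴ (one radiating face); with α = ε, T = (S/σ)^(1/4).
T = (2130 / 5.67×10⁻⁸)^(1/4) = (3.76×10^10)^(1/4).
T = 440 K.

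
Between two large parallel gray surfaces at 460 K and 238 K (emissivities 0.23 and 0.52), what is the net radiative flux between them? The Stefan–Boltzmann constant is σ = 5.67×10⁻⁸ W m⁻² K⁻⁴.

For two large parallel gray plates, q = σ(T₁⁴ − T₂⁴) / (1/ε₁ + 1/ε₂ − 1).
1/ε₁ + 1/ε₂ − 1 = 1/0.23 + 1/0.52 − 1 = 5.271.
T₁⁴ − T₂⁴ = 4.48×10^10 − 3.21×10^9 = 4.16×10^10 K⁴.
q = 5.67×10⁻⁸ × 4.16×10^10 / 5.271 = 447 W/m².

q ≈ 447 W/m²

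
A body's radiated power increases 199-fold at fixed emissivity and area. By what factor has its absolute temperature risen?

factor ≈ 3.76

P ∝ T⁴ ⇒ T ∝ P^(1/4), so T scales by (199)^(1/4) = 3.76.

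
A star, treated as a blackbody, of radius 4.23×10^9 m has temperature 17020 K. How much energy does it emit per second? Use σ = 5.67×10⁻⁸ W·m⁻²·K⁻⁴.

P ≈ 1.07×10^30 W

A = 4πr² = 4π × (4.23×10^9)² = 2.25×10^20 m².
P = σAT⁴ = 5.67×10⁻⁸ × 2.25×10^20 × (17020)⁴ = 5.67×10⁻⁸ × 2.25×10^20 × 8.39×10^16.
P = 1.07×10^30 W.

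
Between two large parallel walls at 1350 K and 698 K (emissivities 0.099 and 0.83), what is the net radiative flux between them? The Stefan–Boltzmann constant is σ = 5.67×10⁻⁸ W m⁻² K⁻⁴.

For two large parallel gray plates, q = σ(T₁⁴ − T₂⁴) / (1/ε₁ + 1/ε₂ − 1).
1/ε₁ + 1/ε₂ − 1 = 1/0.099 + 1/0.83 − 1 = 10.31.
T₁⁴ − T₂⁴ = 3.32×10^12 − 2.37×10^11 = 3.08×10^12 K⁴.
q = 5.67×10⁻⁸ × 3.08×10^12 / 10.31 = 17000 W/m².

q ≈ 17000 W/m²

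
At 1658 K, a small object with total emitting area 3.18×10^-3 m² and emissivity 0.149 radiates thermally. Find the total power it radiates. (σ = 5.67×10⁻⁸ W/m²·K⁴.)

P ≈ 203 W

Stefan–Boltzmann: P = εσAT⁴ = 0.149 × 5.67×10⁻⁸ × 3.18×10^-3 × (1658)⁴ = 0.149 × 5.67×10⁻⁸ × 3.18×10^-3 × 7.56×10^12.
P = 203 W.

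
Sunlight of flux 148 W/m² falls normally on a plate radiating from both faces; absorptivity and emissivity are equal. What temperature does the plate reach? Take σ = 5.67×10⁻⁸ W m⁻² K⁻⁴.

T ≈ 190 K

Absorbed flux αS = emitted flux 2εσT⁴ per unit area; with α = ε this gives T = (S/2σ)^(1/4).
T = (148 / (2 × 5.67×10⁻⁸))^(1/4) = (1.31×10^9)^(1/4).
T = 190 K.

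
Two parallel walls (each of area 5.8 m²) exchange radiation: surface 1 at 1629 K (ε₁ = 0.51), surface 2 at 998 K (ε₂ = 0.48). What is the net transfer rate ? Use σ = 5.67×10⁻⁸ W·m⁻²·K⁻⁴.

Q ≈ 6.54×10^5 W

For two large parallel gray plates, q = σ(T₁⁴ − T₂⁴) / (1/ε₁ + 1/ε₂ − 1).
1/ε₁ + 1/ε₂ − 1 = 1/0.51 + 1/0.48 − 1 = 3.044.
T₁⁴ − T₂⁴ = 7.04×10^12 − 9.92×10^11 = 6.05×10^12 K⁴.
q = 5.67×10⁻⁸ × 6.05×10^12 / 3.044 = 1.13×10^5 W/m².
Q = q·A = 1.13×10^5 × 5.8 = 6.54×10^5 W.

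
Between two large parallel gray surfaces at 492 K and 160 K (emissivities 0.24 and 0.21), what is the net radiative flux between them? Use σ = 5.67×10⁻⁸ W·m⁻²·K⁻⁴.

For two large parallel gray plates, q = σ(T₁⁴ − T₂⁴) / (1/ε₁ + 1/ε₂ − 1).
1/ε₁ + 1/ε₂ − 1 = 1/0.24 + 1/0.21 − 1 = 7.929.
T₁⁴ − T₂⁴ = 5.86×10^10 − 6.55×10^8 = 5.79×10^10 K⁴.
q = 5.67×10⁻⁸ × 5.79×10^10 / 7.929 = 414 W/m².

q ≈ 414 W/m²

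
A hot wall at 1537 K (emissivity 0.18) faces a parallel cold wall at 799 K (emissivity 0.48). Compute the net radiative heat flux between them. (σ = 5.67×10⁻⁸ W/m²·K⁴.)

For two large parallel gray plates, q = σ(T₁⁴ − T₂⁴) / (1/ε₁ + 1/ε₂ − 1).
1/ε₁ + 1/ε₂ − 1 = 1/0.18 + 1/0.48 − 1 = 6.639.
T₁⁴ − T₂⁴ = 5.58×10^12 − 4.08×10^11 = 5.17×10^12 K⁴.
q = 5.67×10⁻⁸ × 5.17×10^12 / 6.639 = 44200 W/m².

q ≈ 44200 W/m²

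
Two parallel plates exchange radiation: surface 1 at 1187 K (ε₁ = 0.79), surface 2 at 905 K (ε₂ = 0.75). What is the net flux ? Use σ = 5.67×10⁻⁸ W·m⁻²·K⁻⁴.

q ≈ 46600 W/m²

For two large parallel gray plates, q = σ(T₁⁴ − T₂⁴) / (1/ε₁ + 1/ε₂ − 1).
1/ε₁ + 1/ε₂ − 1 = 1/0.79 + 1/0.75 − 1 = 1.599.
T₁⁴ − T₂⁴ = 1.99×10^12 − 6.71×10^11 = 1.31×10^12 K⁴.
q = 5.67×10⁻⁸ × 1.31×10^12 / 1.599 = 46600 W/m².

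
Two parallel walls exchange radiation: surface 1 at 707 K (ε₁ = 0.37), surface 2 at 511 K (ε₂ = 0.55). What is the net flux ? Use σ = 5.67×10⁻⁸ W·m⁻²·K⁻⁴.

q ≈ 2930 W/m²

For two large parallel gray plates, q = σ(T₁⁴ − T₂⁴) / (1/ε₁ + 1/ε₂ − 1).
1/ε₁ + 1/ε₂ − 1 = 1/0.37 + 1/0.55 − 1 = 3.521.
T₁⁴ − T₂⁴ = 2.50×10^11 − 6.82×10^10 = 1.82×10^11 K⁴.
q = 5.67×10⁻⁸ × 1.82×10^11 / 3.521 = 2930 W/m².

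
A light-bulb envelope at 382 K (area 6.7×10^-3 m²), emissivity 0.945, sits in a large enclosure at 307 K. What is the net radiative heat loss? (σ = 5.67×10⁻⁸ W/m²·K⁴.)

Q = εσA(T⁴ − T_s⁴). T⁴ − T_s⁴ = (382)⁴ − (307)⁴ = 2.13×10^10 − 8.88×10^9 = 1.24×10^10 K⁴.
Q = 0.945 × 5.67×10⁻⁸ × 6.70×10^-3 × 1.24×10^10 = 4.46 W.

Q ≈ 4.46 W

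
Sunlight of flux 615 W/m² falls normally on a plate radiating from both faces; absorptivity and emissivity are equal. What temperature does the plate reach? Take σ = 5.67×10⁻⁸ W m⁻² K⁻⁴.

T ≈ 271 K

Absorbed flux αS = emitted flux 2εσT⁴ per unit area; with α = ε this gives T = (S/2σ)^(1/4).
T = (615 / (2 × 5.67×10⁻⁸))^(1/4) = (5.42×10^9)^(1/4).
T = 271 K.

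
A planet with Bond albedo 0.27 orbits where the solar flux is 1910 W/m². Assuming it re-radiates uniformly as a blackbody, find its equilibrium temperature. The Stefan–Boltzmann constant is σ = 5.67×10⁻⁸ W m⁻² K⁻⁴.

T ≈ 280 K

Power absorbed = (1−a)S·πR²; power emitted = 4πR²σT⁴. Equating and cancelling πR²:
T = ((1−a)S / 4σ)^(1/4) = (1390 / (4 × 5.67×10⁻⁸))^(1/4) = (6.15×10^9)^(1/4).
T = 280 K.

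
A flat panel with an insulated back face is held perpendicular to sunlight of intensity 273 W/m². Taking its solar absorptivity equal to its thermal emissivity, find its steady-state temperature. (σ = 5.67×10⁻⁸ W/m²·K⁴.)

Absorbed flux αS = emitted flux εσT⁴ (one radiating face); with α = ε, T = (S/σ)^(1/4).
T = (273 / 5.67×10⁻⁸)^(1/4) = (4.81×10^9)^(1/4).
T = 263 K.

T ≈ 263 K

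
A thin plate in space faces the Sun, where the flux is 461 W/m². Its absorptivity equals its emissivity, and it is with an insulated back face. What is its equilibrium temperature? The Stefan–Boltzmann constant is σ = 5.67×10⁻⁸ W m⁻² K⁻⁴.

T ≈ 300 K

Absorbed flux αS = emitted flux εσT⁴ (one radiating face); with α = ε, T = (S/σ)^(1/4).
T = (461 / 5.67×10⁻⁸)^(1/4) = (8.13×10^9)^(1/4).
T = 300 K.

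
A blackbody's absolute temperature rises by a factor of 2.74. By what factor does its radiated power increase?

factor ≈ 56.4

P ∝ T⁴, so the power scales as (2.74)⁴ = 56.4.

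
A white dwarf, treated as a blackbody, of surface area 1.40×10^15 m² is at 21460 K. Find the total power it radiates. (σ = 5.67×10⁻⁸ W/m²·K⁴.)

P ≈ 1.68×10^25 W

P = σAT⁴ = 5.67×10⁻⁸ × 1.40×10^15 × (21460)⁴ = 5.67×10⁻⁸ × 1.40×10^15 × 2.12×10^17.
P = 1.68×10^25 W.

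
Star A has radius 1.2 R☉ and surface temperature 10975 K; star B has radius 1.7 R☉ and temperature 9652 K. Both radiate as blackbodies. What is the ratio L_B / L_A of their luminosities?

L = 4πR²σT⁴ ∝ R²T⁴, so L_B/L_A = (1.7/1.2)² × (9652/10975)⁴ = 2.01 × 0.598 = 1.20.

L_B/L_A ≈ 1.20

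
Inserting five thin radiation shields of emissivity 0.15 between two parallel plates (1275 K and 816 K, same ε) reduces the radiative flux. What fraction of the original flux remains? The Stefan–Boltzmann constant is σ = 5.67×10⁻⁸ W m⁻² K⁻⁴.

ratio ≈ 0.167

With N identical shields there are N+1 = 6 gaps in series, each with the same radiative resistance, so the flux falls to 1/(N+1) of its unshielded value.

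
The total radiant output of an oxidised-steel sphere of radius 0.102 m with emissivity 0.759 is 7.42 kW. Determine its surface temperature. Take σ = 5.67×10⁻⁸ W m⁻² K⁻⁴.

T ≈ 1070 K

A = 4πr² = 4π × (0.102)² = 0.131 m².
From P = εσAT⁴, T = (P / εσA)^(1/4) = (7420 / (0.759 × 5.67×10⁻⁸ × 0.131))^(1/4).
T = (1.32×10^12)^(1/4) = 1070 K.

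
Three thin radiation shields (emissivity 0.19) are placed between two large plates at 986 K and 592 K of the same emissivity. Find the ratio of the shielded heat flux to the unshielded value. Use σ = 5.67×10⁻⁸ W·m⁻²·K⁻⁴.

ratio ≈ 0.250

With N identical shields there are N+1 = 4 gaps in series, each with the same radiative resistance, so the flux falls to 1/(N+1) of its unshielded value.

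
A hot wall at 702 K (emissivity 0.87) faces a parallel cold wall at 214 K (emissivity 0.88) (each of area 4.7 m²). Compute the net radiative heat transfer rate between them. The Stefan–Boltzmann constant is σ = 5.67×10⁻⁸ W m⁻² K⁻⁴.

Q ≈ 49900 W

For two large parallel gray plates, q = σ(T₁⁴ − T₂⁴) / (1/ε₁ + 1/ε₂ − 1).
1/ε₁ + 1/ε₂ − 1 = 1/0.87 + 1/0.88 − 1 = 1.286.
T₁⁴ − T₂⁴ = 2.43×10^11 − 2.10×10^9 = 2.41×10^11 K⁴.
q = 5.67×10⁻⁸ × 2.41×10^11 / 1.286 = 10600 W/m².
Q = q·A = 10600 × 4.7 = 49900 W.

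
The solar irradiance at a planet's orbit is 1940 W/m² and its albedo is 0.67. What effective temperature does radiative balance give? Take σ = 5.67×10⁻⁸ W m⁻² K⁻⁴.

Power absorbed = (1−a)S·πR²; power emitted = 4πR²σT⁴. Equating and cancelling πR²:
T = ((1−a)S / 4σ)^(1/4) = (640 / (4 × 5.67×10⁻⁸))^(1/4) = (2.82×10^9)^(1/4).
T = 230 K.

T ≈ 230 K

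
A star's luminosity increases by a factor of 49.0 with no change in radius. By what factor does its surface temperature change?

factor ≈ 2.65

P ∝ T⁴ ⇒ T ∝ P^(1/4), so T scales by (49.0)^(1/4) = 2.65.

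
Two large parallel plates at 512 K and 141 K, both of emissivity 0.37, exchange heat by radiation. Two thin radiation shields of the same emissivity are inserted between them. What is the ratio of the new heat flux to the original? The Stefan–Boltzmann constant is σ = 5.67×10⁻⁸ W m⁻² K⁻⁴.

With N identical shields there are N+1 = 3 gaps in series, each with the same radiative resistance, so the flux falls to 1/(N+1) of its unshielded value.

ratio ≈ 0.333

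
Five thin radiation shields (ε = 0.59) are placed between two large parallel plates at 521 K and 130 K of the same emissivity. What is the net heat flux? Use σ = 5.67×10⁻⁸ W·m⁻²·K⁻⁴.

Each of the 6 gaps contributes resistance (2/ε − 1) = 2/0.59 − 1 = 2.390; total = 14.34.
q = σ(T₁⁴ − T₂⁴) / 14.34 = 5.67×10⁻⁸ × 7.34×10^10 / 14.34 = 290 W/m².

q ≈ 290 W/m²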